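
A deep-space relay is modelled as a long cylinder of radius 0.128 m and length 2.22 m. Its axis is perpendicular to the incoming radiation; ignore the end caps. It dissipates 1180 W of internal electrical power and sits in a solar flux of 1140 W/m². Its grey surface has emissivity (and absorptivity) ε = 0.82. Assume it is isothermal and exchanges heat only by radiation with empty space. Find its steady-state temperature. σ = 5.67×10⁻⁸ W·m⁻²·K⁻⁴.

T ≈ 379 K

At steady state, absorbed solar power + internal power = radiated power.
Absorbed: α·S·A_cross = 0.82·1140·0.5683 = 531.3 W (cross-section 2rL).
Total input = 531.3 + 1180 = 1711 W.
Radiated: εσ·A_surf·T⁴ with A_surf = 2πrL = 1.785 m².
T⁴ = 1711/(0.82·5.67×10⁻⁸·1.785) = 2.061×10¹⁰ K⁴.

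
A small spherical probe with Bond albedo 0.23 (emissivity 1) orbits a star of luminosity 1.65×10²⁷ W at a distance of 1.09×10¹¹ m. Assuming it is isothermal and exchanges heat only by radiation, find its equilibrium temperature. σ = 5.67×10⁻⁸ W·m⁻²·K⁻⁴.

T ≈ 440 K

First find the stellar flux at distance d: S = L/(4πd²) = 1.65×10²⁷/(4π·(1.09×10¹¹)²) = 11050 W/m².
For an isothermal sphere, absorbed (1−a)S·πr² = emitted σ·4πr²·T⁴, so T⁴ = (1−a)S/(4σ).
T⁴ = 0.770·11050/(4·5.67×10⁻⁸) = 3.752×10¹⁰ K⁴.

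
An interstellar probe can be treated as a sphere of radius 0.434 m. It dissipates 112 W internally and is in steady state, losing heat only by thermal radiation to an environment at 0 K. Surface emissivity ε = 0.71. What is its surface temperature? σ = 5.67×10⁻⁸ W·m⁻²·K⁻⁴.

Steady state: internal power = radiated power, P = εσA T⁴.
Radiating area A = 4πr² = 2.367 m².
T⁴ = P/(εσA) = 112/(0.71·5.67×10⁻⁸·2.367) = 1.175×10⁹ K⁴.
T = (1.175×10⁹)^(1/4).

T ≈ 185 K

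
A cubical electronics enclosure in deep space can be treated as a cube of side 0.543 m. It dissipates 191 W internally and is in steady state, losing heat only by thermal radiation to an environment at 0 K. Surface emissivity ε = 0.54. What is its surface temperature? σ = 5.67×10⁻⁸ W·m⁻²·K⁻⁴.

T ≈ 244 K

Steady state: internal power = radiated power, P = εσA T⁴.
Radiating area A = 6L² = 1.769 m².
T⁴ = P/(εσA) = 191/(0.54·5.67×10⁻⁸·1.769) = 3.526×10⁹ K⁴.
T = (3.526×10⁹)^(1/4).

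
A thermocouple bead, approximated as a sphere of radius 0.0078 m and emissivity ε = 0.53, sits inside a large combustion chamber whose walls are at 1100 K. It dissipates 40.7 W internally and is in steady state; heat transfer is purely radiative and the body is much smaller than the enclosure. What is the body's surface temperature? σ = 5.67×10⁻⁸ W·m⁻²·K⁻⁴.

For a small grey body in a large enclosure, net radiated power = εσA(T⁴ − T_w⁴).
Steady state: P = εσA(T⁴ − T_w⁴) with A = 4πr² = 7.645×10⁻⁴ m².
T⁴ = P/(εσA) + T_w⁴ = 40.7/(0.53·5.67×10⁻⁸·7.645×10⁻⁴) + (1100)⁴
    = 1.771×10¹² + 1.464×10¹² = 3.236×10¹² K⁴.

T ≈ 1340 K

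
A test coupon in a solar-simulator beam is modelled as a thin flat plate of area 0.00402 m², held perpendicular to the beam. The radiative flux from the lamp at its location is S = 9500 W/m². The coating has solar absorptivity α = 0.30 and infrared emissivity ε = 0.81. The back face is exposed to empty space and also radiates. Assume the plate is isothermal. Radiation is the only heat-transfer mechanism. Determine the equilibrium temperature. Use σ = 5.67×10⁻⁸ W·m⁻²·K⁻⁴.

T ≈ 420 K

At equilibrium, absorbed power = emitted power.
Absorbing cross-section = A = 0.004020 m²; emitting surface = 2A = 0.008040 m² (ratio 2).
αS·A_cross = εσ·A_surf·T⁴  ⇒  T⁴ = αS/(ε·2σ).
T⁴ = 0.300·9500/(0.81·2·5.67×10⁻⁸) = 3.103×10¹⁰ K⁴.
T = (3.103×10¹⁰)^(1/4).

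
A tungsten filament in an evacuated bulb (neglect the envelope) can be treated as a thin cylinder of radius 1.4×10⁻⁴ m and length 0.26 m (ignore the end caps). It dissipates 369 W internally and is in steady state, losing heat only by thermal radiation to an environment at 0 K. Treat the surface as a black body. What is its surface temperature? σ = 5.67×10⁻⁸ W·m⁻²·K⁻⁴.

T ≈ 2310 K

Steady state: internal power = radiated power, P = εσA T⁴.
Radiating area A = 2πrL = 2.287×10⁻⁴ m².
T⁴ = P/(εσA) = 369/(1.0·5.67×10⁻⁸·2.287×10⁻⁴) = 2.846×10¹³ K⁴.
T = (2.846×10¹³)^(1/4).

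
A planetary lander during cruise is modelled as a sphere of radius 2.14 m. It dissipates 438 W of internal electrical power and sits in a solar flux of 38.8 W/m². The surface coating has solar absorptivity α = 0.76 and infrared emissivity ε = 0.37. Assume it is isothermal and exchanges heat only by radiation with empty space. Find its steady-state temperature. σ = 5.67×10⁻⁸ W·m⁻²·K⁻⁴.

T ≈ 163 K

At steady state, absorbed solar power + internal power = radiated power.
Absorbed: α·S·A_cross = 0.76·38.8·14.39 = 424.3 W (cross-section πr²).
Total input = 424.3 + 438 = 862.3 W.
Radiated: εσ·A_surf·T⁴ with A_surf = 4πr² = 57.55 m².
T⁴ = 862.3/(0.37·5.67×10⁻⁸·57.55) = 7.142×10⁸ K⁴.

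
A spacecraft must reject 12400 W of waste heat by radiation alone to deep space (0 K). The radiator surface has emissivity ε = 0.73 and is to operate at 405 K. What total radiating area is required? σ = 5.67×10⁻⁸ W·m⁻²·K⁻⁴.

P = εσA T⁴ ⇒ A = P/(εσT⁴).
T⁴ = 2.690×10¹⁰ K⁴.
A = 12400/(0.73 × 5.67×10⁻⁸ × 2.690×10¹⁰).

A ≈ 11.1 m²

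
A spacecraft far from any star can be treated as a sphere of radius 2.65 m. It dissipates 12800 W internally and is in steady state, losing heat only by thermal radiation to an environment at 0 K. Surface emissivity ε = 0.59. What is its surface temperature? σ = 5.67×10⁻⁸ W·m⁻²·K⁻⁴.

Steady state: internal power = radiated power, P = εσA T⁴.
Radiating area A = 4πr² = 88.25 m².
T⁴ = P/(εσA) = 12800/(0.59·5.67×10⁻⁸·88.25) = 4.336×10⁹ K⁴.
T = (4.336×10⁹)^(1/4).

T ≈ 257 K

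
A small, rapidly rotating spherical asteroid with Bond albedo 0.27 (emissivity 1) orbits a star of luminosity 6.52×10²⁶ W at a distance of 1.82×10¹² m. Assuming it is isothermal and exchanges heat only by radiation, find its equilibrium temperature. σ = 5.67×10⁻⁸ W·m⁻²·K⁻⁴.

T ≈ 84.3 K

First find the stellar flux at distance d: S = L/(4πd²) = 6.52×10²⁶/(4π·(1.82×10¹²)²) = 15.66 W/m².
For an isothermal sphere, absorbed (1−a)S·πr² = emitted σ·4πr²·T⁴, so T⁴ = (1−a)S/(4σ).
T⁴ = 0.730·15.66/(4·5.67×10⁻⁸) = 5.042×10⁷ K⁴.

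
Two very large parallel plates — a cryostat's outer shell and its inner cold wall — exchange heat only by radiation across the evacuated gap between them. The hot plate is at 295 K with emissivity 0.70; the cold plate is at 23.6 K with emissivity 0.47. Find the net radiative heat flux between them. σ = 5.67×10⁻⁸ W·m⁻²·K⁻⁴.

For two infinite grey parallel plates, q = σ(T₁⁴ − T₂⁴)/(1/ε₁ + 1/ε₂ − 1).
T₁⁴ − T₂⁴ = 7.573×10⁹ − 3.102×10⁵ = 7.573×10⁹ K⁴.
1/ε₁ + 1/ε₂ − 1 = 1.429 + 2.128 − 1 = 2.556.
q = 5.67×10⁻⁸ × 7.573×10⁹ / 2.556.

q ≈ 168 W/m²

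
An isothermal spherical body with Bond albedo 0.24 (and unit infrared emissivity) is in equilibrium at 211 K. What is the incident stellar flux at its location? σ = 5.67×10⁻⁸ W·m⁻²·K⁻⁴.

S ≈ 592 W/m²

(1−a)S·πr² = σ·4πr²·T⁴ ⇒ S = 4σT⁴/(1−a).
S = 4·5.67×10⁻⁸·1.982×10⁹/0.760.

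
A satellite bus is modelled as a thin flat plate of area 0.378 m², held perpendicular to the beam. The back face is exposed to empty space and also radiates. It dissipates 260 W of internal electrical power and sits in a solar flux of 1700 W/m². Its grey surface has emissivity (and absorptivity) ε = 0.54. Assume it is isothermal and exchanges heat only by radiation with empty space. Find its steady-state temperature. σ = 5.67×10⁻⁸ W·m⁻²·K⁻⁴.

T ≈ 402 K

At steady state, absorbed solar power + internal power = radiated power.
Absorbed: α·S·A_cross = 0.54·1700·0.3780 = 347.0 W (cross-section A).
Total input = 347.0 + 260 = 607.0 W.
Radiated: εσ·A_surf·T⁴ with A_surf = 2A = 0.7560 m².
T⁴ = 607.0/(0.54·5.67×10⁻⁸·0.7560) = 2.622×10¹⁰ K⁴.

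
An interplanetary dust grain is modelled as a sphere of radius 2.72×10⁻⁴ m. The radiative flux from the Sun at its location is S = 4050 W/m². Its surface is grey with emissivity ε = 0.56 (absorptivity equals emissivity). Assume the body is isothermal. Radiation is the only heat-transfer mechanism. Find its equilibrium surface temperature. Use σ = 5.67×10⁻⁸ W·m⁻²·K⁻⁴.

T ≈ 366 K

At equilibrium, absorbed power = emitted power.
Absorbing cross-section = πr² = 2.324×10⁻⁷ m²; emitting surface = 4πr² = 9.297×10⁻⁷ m² (ratio 4).
εS·A_cross = εσ·A_surf·T⁴  ⇒  T⁴ = S/(4σ)   (ε cancels).
T⁴ = 4050/(4·5.67×10⁻⁸) = 1.786×10¹⁰ K⁴.
T = (1.786×10¹⁰)^(1/4).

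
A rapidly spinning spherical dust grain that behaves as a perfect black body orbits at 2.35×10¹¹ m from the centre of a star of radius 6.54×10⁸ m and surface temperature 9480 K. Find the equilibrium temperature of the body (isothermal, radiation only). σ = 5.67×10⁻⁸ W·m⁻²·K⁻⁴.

T ≈ 354 K

The star's surface emits σT_*⁴; at distance d the flux is S = σT_*⁴(R_*/d)².
S = 5.67×10⁻⁸·(9480)⁴·(6.54×10⁸/2.35×10¹¹)² = 3547 W/m².
For an isothermal sphere T⁴ = (1−a)S/(4σ) = 1.564×10¹⁰ K⁴.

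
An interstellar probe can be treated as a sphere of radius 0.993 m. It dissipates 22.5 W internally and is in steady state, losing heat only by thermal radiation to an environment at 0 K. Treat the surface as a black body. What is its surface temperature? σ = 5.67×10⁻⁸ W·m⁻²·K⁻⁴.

Steady state: internal power = radiated power, P = εσA T⁴.
Radiating area A = 4πr² = 12.39 m².
T⁴ = P/(εσA) = 22.5/(1.0·5.67×10⁻⁸·12.39) = 3.203×10⁷ K⁴.
T = (3.203×10⁷)^(1/4).

T ≈ 75.2 K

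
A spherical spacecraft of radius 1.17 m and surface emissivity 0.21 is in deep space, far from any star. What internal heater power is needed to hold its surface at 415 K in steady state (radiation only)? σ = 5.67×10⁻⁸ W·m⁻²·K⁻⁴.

P = εσ·4πr²·T⁴.
4πr² = 17.20 m²; T⁴ = 2.966×10¹⁰ K⁴.
P = 0.21·5.67×10⁻⁸·17.20·2.966×10¹⁰.

P ≈ 6080 W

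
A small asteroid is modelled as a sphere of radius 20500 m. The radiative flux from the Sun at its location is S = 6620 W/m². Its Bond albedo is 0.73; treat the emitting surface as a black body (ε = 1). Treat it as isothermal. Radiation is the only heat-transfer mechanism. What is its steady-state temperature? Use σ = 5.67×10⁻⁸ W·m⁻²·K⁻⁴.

T ≈ 298 K

At equilibrium, absorbed power = emitted power.
Absorbing cross-section = πr² = 1.320×10⁹ m²; emitting surface = 4πr² = 5.281×10⁹ m² (ratio 4).
(1−a)S·A_cross = εσ·A_surf·T⁴  ⇒  T⁴ = (1−a)S/(4σ).
T⁴ = 0.270·6620/(4·5.67×10⁻⁸) = 7.881×10⁹ K⁴.
T = (7.881×10⁹)^(1/4).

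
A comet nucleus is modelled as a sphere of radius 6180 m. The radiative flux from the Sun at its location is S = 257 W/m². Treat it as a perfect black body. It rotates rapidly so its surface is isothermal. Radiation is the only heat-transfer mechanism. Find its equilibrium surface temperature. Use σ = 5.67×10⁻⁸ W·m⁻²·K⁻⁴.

At equilibrium, absorbed power = emitted power.
Absorbing cross-section = πr² = 1.200×10⁸ m²; emitting surface = 4πr² = 4.799×10⁸ m² (ratio 4).
S·A_cross = εσ·A_surf·T⁴  ⇒  T⁴ = S/(4σ).
T⁴ = 1.00·257/(4·5.67×10⁻⁸) = 1.133×10⁹ K⁴.
T = (1.133×10⁹)^(1/4).

T ≈ 183 K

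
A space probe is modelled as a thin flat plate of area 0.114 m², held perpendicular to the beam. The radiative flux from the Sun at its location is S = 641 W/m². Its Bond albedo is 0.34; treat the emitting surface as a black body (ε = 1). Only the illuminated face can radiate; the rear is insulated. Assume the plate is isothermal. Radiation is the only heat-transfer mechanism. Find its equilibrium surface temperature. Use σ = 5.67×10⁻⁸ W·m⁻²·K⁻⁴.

At equilibrium, absorbed power = emitted power.
Absorbing cross-section = A = 0.1140 m²; emitting surface = A = 0.1140 m² (ratio 1).
(1−a)S·A_cross = εσ·A_surf·T⁴  ⇒  T⁴ = (1−a)S/(1σ).
T⁴ = 0.660·641/(1·5.67×10⁻⁸) = 7.461×10⁹ K⁴.
T = (7.461×10⁹)^(1/4).

T ≈ 294 K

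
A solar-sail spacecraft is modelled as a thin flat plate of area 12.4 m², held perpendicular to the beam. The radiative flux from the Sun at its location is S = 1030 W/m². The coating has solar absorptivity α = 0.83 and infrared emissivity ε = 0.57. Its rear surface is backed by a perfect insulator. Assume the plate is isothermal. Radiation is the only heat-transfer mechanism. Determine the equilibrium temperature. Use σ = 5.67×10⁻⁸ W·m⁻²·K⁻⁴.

T ≈ 403 K

At equilibrium, absorbed power = emitted power.
Absorbing cross-section = A = 12.40 m²; emitting surface = A = 12.40 m² (ratio 1).
αS·A_cross = εσ·A_surf·T⁴  ⇒  T⁴ = αS/(ε·1σ).
T⁴ = 0.830·1030/(0.57·1·5.67×10⁻⁸) = 2.645×10¹⁰ K⁴.
T = (2.645×10¹⁰)^(1/4).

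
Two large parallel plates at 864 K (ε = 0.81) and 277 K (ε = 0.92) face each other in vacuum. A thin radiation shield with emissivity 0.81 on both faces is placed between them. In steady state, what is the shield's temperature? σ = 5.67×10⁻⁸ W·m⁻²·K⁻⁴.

T_s ≈ 719 K

In steady state the net flux on the hot side equals that on the cold side.
σ(T₁⁴−T_s⁴)/D₁ = σ(T_s⁴−T₂⁴)/D₂, with D₁ = 1/ε₁+1/ε_s−1 = 1.469, D₂ = 1/ε_s+1/ε₂−1 = 1.322.
Solve for T_s⁴: T_s⁴ = (D₂·T₁⁴ + D₁·T₂⁴)/(D₁+D₂) = 2.670×10¹¹ K⁴.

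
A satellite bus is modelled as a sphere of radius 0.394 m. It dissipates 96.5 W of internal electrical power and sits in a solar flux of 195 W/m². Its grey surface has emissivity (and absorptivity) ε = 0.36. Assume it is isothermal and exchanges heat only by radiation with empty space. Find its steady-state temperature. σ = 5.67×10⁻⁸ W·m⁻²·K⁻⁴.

T ≈ 239 K

At steady state, absorbed solar power + internal power = radiated power.
Absorbed: α·S·A_cross = 0.36·195·0.4877 = 34.24 W (cross-section πr²).
Total input = 34.24 + 96.5 = 130.7 W.
Radiated: εσ·A_surf·T⁴ with A_surf = 4πr² = 1.951 m².
T⁴ = 130.7/(0.36·5.67×10⁻⁸·1.951) = 3.283×10⁹ K⁴.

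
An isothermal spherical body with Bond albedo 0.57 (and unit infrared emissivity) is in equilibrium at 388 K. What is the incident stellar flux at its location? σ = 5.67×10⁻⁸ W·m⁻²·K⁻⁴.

(1−a)S·πr² = σ·4πr²·T⁴ ⇒ S = 4σT⁴/(1−a).
S = 4·5.67×10⁻⁸·2.266×10¹⁰/0.430.

S ≈ 12000 W/m²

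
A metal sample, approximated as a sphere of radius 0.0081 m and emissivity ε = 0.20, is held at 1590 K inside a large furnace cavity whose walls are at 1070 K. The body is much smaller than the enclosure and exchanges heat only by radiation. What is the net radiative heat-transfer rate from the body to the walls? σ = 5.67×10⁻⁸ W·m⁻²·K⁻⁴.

P_net ≈ 47.5 W

For a small grey body in a large enclosure: P_net = εσA(T_body⁴ − T_wall⁴).
A = 4πr² = 8.245×10⁻⁴ m²; T_body⁴ − T_wall⁴ = 6.391×10¹² − 1.311×10¹² = 5.080×10¹² K⁴.
|P_net| = 0.20·5.67×10⁻⁸·8.245×10⁻⁴·5.080×10¹².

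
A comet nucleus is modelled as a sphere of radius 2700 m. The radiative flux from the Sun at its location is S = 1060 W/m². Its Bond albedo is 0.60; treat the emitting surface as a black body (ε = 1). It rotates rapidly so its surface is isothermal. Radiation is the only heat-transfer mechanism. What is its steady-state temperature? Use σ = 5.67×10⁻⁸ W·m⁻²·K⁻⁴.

T ≈ 208 K

At equilibrium, absorbed power = emitted power.
Absorbing cross-section = πr² = 2.290×10⁷ m²; emitting surface = 4πr² = 9.161×10⁷ m² (ratio 4).
(1−a)S·A_cross = εσ·A_surf·T⁴  ⇒  T⁴ = (1−a)S/(4σ).
T⁴ = 0.400·1060/(4·5.67×10⁻⁸) = 1.869×10⁹ K⁴.
T = (1.869×10⁹)^(1/4).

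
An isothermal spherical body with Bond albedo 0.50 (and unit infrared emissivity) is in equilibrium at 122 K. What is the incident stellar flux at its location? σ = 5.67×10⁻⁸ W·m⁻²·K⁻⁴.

(1−a)S·πr² = σ·4πr²·T⁴ ⇒ S = 4σT⁴/(1−a).
S = 4·5.67×10⁻⁸·2.215×10⁸/0.500.

S ≈ 100 W/m²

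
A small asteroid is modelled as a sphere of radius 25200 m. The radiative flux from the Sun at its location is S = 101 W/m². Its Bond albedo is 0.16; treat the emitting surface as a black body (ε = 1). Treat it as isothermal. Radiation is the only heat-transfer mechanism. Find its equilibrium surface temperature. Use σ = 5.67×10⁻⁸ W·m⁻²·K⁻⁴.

At equilibrium, absorbed power = emitted power.
Absorbing cross-section = πr² = 1.995×10⁹ m²; emitting surface = 4πr² = 7.980×10⁹ m² (ratio 4).
(1−a)S·A_cross = εσ·A_surf·T⁴  ⇒  T⁴ = (1−a)S/(4σ).
T⁴ = 0.840·101/(4·5.67×10⁻⁸) = 3.741×10⁸ K⁴.
T = (3.741×10⁸)^(1/4).

T ≈ 139 K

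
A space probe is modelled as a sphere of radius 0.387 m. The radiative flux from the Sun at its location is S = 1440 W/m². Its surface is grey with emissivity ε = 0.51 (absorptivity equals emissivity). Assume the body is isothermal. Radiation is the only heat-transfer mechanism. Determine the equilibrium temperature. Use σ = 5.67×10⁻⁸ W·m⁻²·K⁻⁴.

T ≈ 282 K

At equilibrium, absorbed power = emitted power.
Absorbing cross-section = πr² = 0.4705 m²; emitting surface = 4πr² = 1.882 m² (ratio 4).
εS·A_cross = εσ·A_surf·T⁴  ⇒  T⁴ = S/(4σ)   (ε cancels).
T⁴ = 1440/(4·5.67×10⁻⁸) = 6.349×10⁹ K⁴.
T = (6.349×10⁹)^(1/4).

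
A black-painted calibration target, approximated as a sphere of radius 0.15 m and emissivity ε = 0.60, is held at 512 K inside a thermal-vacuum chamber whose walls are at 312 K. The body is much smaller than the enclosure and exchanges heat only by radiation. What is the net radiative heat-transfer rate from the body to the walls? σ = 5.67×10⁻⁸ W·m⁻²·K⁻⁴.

P_net ≈ 570 W

For a small grey body in a large enclosure: P_net = εσA(T_body⁴ − T_wall⁴).
A = 4πr² = 0.2827 m²; T_body⁴ − T_wall⁴ = 6.872×10¹⁰ − 9.476×10⁹ = 5.924×10¹⁰ K⁴.
|P_net| = 0.60·5.67×10⁻⁸·0.2827·5.924×10¹⁰.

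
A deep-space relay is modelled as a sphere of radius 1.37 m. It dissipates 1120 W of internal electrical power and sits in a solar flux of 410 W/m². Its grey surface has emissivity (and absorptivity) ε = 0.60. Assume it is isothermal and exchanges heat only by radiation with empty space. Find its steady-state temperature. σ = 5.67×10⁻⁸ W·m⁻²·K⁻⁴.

T ≈ 238 K

At steady state, absorbed solar power + internal power = radiated power.
Absorbed: α·S·A_cross = 0.60·410·5.896 = 1451 W (cross-section πr²).
Total input = 1451 + 1120 = 2571 W.
Radiated: εσ·A_surf·T⁴ with A_surf = 4πr² = 23.59 m².
T⁴ = 2571/(0.60·5.67×10⁻⁸·23.59) = 3.204×10⁹ K⁴.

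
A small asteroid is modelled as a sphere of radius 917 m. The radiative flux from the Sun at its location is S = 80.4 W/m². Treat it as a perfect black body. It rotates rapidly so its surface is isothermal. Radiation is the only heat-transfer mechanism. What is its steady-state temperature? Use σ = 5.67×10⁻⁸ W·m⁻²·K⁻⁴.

T ≈ 137 K

At equilibrium, absorbed power = emitted power.
Absorbing cross-section = πr² = 2.642×10⁶ m²; emitting surface = 4πr² = 1.057×10⁷ m² (ratio 4).
S·A_cross = εσ·A_surf·T⁴  ⇒  T⁴ = S/(4σ).
T⁴ = 1.00·80.4/(4·5.67×10⁻⁸) = 3.545×10⁸ K⁴.
T = (3.545×10⁸)^(1/4).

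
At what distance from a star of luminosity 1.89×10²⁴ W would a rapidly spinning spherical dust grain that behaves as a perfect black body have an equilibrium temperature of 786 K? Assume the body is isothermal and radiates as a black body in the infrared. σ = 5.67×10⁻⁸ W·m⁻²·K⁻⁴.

For an isothermal black-emitting sphere, (1−a)S·πr² = σ·4πr²·T⁴ ⇒ S = 4σT⁴/(1−a).
S = 4·5.67×10⁻⁸·(786)⁴/1.00 = 86560 W/m².
Flux falls as S = L/(4πd²), so d = √(L/(4πS)) = √(1.89×10²⁴/(4π·86560)).

d ≈ 1.32×10⁹ m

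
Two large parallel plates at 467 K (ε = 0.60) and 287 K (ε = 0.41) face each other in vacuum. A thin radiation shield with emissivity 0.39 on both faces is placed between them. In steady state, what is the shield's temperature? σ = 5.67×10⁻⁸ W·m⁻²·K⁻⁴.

In steady state the net flux on the hot side equals that on the cold side.
σ(T₁⁴−T_s⁴)/D₁ = σ(T_s⁴−T₂⁴)/D₂, with D₁ = 1/ε₁+1/ε_s−1 = 3.231, D₂ = 1/ε_s+1/ε₂−1 = 4.003.
Solve for T_s⁴: T_s⁴ = (D₂·T₁⁴ + D₁·T₂⁴)/(D₁+D₂) = 2.935×10¹⁰ K⁴.

T_s ≈ 414 K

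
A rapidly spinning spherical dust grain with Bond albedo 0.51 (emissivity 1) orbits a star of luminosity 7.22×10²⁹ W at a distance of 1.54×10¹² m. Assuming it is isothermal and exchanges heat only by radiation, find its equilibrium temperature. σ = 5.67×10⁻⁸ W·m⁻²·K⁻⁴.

T ≈ 478 K

First find the stellar flux at distance d: S = L/(4πd²) = 7.22×10²⁹/(4π·(1.54×10¹²)²) = 24230 W/m².
For an isothermal sphere, absorbed (1−a)S·πr² = emitted σ·4πr²·T⁴, so T⁴ = (1−a)S/(4σ).
T⁴ = 0.490·24230/(4·5.67×10⁻⁸) = 5.234×10¹⁰ K⁴.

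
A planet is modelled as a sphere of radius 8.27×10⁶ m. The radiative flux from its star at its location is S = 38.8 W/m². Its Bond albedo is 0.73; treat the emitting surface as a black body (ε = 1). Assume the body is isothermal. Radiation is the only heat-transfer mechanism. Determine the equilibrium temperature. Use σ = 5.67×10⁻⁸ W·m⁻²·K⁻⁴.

T ≈ 82.4 K

At equilibrium, absorbed power = emitted power.
Absorbing cross-section = πr² = 2.149×10¹⁴ m²; emitting surface = 4πr² = 8.595×10¹⁴ m² (ratio 4).
(1−a)S·A_cross = εσ·A_surf·T⁴  ⇒  T⁴ = (1−a)S/(4σ).
T⁴ = 0.270·38.8/(4·5.67×10⁻⁸) = 4.619×10⁷ K⁴.
T = (4.619×10⁷)^(1/4).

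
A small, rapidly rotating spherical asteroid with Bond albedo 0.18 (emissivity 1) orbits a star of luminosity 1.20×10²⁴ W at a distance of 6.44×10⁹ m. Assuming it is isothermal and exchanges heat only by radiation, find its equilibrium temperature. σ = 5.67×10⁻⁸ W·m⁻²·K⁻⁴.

T ≈ 302 K

First find the stellar flux at distance d: S = L/(4πd²) = 1.20×10²⁴/(4π·(6.44×10⁹)²) = 2303 W/m².
For an isothermal sphere, absorbed (1−a)S·πr² = emitted σ·4πr²·T⁴, so T⁴ = (1−a)S/(4σ).
T⁴ = 0.820·2303/(4·5.67×10⁻⁸) = 8.325×10⁹ K⁴.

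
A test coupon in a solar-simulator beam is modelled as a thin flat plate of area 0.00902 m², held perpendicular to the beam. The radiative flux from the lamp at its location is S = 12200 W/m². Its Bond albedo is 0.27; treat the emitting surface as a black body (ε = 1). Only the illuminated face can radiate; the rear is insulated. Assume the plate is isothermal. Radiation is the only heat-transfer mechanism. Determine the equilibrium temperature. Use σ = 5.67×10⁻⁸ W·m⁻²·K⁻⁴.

At equilibrium, absorbed power = emitted power.
Absorbing cross-section = A = 0.009020 m²; emitting surface = A = 0.009020 m² (ratio 1).
(1−a)S·A_cross = εσ·A_surf·T⁴  ⇒  T⁴ = (1−a)S/(1σ).
T⁴ = 0.730·12200/(1·5.67×10⁻⁸) = 1.571×10¹¹ K⁴.
T = (1.571×10¹¹)^(1/4).

T ≈ 630 K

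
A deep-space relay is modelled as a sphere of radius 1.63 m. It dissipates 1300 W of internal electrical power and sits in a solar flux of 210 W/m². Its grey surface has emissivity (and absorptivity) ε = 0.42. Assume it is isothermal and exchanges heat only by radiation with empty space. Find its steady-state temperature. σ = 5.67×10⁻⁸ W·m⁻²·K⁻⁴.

At steady state, absorbed solar power + internal power = radiated power.
Absorbed: α·S·A_cross = 0.42·210·8.347 = 736.2 W (cross-section πr²).
Total input = 736.2 + 1300 = 2036 W.
Radiated: εσ·A_surf·T⁴ with A_surf = 4πr² = 33.39 m².
T⁴ = 2036/(0.42·5.67×10⁻⁸·33.39) = 2.561×10⁹ K⁴.

T ≈ 225 K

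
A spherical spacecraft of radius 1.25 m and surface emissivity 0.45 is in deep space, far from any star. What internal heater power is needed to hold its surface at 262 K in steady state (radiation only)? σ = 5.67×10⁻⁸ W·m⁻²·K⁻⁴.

P = εσ·4πr²·T⁴.
4πr² = 19.63 m²; T⁴ = 4.712×10⁹ K⁴.
P = 0.45·5.67×10⁻⁸·19.63·4.712×10⁹.

P ≈ 2360 W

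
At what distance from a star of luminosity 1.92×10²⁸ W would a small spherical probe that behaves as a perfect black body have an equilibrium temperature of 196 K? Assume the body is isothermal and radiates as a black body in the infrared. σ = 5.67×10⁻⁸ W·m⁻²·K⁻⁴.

d ≈ 2.14×10¹² m

For an isothermal black-emitting sphere, (1−a)S·πr² = σ·4πr²·T⁴ ⇒ S = 4σT⁴/(1−a).
S = 4·5.67×10⁻⁸·(196)⁴/1.00 = 334.7 W/m².
Flux falls as S = L/(4πd²), so d = √(L/(4πS)) = √(1.92×10²⁸/(4π·334.7)).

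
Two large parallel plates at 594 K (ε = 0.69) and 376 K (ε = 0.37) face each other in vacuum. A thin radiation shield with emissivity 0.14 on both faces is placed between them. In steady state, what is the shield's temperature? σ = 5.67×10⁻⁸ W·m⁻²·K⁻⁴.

T_s ≈ 525 K

In steady state the net flux on the hot side equals that on the cold side.
σ(T₁⁴−T_s⁴)/D₁ = σ(T_s⁴−T₂⁴)/D₂, with D₁ = 1/ε₁+1/ε_s−1 = 7.592, D₂ = 1/ε_s+1/ε₂−1 = 8.846.
Solve for T_s⁴: T_s⁴ = (D₂·T₁⁴ + D₁·T₂⁴)/(D₁+D₂) = 7.622×10¹⁰ K⁴.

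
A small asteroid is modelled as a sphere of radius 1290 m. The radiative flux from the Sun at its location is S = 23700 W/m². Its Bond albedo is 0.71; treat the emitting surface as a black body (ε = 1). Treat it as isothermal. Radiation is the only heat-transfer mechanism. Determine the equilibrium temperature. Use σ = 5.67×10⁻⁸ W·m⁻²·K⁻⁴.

T ≈ 417 K

At equilibrium, absorbed power = emitted power.
Absorbing cross-section = πr² = 5.228×10⁶ m²; emitting surface = 4πr² = 2.091×10⁷ m² (ratio 4).
(1−a)S·A_cross = εσ·A_surf·T⁴  ⇒  T⁴ = (1−a)S/(4σ).
T⁴ = 0.290·23700/(4·5.67×10⁻⁸) = 3.030×10¹⁰ K⁴.
T = (3.030×10¹⁰)^(1/4).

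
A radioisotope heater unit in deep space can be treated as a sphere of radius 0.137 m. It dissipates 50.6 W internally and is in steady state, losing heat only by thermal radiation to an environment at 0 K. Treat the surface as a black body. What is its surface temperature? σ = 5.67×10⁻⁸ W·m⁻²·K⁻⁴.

Steady state: internal power = radiated power, P = εσA T⁴.
Radiating area A = 4πr² = 0.2359 m².
T⁴ = P/(εσA) = 50.6/(1.0·5.67×10⁻⁸·0.2359) = 3.784×10⁹ K⁴.
T = (3.784×10⁹)^(1/4).

T ≈ 248 K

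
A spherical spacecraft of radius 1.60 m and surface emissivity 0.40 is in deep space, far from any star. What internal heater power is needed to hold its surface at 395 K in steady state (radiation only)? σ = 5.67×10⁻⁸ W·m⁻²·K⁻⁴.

P ≈ 17800 W

P = εσ·4πr²·T⁴.
4πr² = 32.17 m²; T⁴ = 2.434×10¹⁰ K⁴.
P = 0.40·5.67×10⁻⁸·32.17·2.434×10¹⁰.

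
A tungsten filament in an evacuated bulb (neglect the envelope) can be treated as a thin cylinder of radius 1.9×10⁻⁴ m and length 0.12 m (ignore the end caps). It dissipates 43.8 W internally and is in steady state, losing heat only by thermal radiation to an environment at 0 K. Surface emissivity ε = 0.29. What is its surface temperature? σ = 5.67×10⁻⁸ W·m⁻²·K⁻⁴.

T ≈ 2080 K

Steady state: internal power = radiated power, P = εσA T⁴.
Radiating area A = 2πrL = 1.433×10⁻⁴ m².
T⁴ = P/(εσA) = 43.8/(0.29·5.67×10⁻⁸·1.433×10⁻⁴) = 1.859×10¹³ K⁴.
T = (1.859×10¹³)^(1/4).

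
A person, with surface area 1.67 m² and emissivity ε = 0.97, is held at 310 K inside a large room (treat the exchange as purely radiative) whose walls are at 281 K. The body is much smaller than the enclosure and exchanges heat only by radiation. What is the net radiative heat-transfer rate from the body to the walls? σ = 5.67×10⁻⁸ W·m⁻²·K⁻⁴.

For a small grey body in a large enclosure: P_net = εσA(T_body⁴ − T_wall⁴).
A = 1.67 m²; T_body⁴ − T_wall⁴ = 9.235×10⁹ − 6.235×10⁹ = 3.000×10⁹ K⁴.
|P_net| = 0.97·5.67×10⁻⁸·1.670·3.000×10⁹.

P_net ≈ 276 W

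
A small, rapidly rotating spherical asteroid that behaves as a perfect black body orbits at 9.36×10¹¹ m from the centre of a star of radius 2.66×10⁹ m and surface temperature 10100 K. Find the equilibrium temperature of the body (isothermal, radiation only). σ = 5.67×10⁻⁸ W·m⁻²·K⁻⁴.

The star's surface emits σT_*⁴; at distance d the flux is S = σT_*⁴(R_*/d)².
S = 5.67×10⁻⁸·(10100)⁴·(2.66×10⁹/9.36×10¹¹)² = 4765 W/m².
For an isothermal sphere T⁴ = (1−a)S/(4σ) = 2.101×10¹⁰ K⁴.

T ≈ 381 K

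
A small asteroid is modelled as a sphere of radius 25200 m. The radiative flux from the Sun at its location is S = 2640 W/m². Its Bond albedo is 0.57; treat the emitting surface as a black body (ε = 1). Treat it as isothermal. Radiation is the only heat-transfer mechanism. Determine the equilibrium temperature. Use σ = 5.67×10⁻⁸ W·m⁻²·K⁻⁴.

T ≈ 266 K

At equilibrium, absorbed power = emitted power.
Absorbing cross-section = πr² = 1.995×10⁹ m²; emitting surface = 4πr² = 7.980×10⁹ m² (ratio 4).
(1−a)S·A_cross = εσ·A_surf·T⁴  ⇒  T⁴ = (1−a)S/(4σ).
T⁴ = 0.430·2640/(4·5.67×10⁻⁸) = 5.005×10⁹ K⁴.
T = (5.005×10⁹)^(1/4).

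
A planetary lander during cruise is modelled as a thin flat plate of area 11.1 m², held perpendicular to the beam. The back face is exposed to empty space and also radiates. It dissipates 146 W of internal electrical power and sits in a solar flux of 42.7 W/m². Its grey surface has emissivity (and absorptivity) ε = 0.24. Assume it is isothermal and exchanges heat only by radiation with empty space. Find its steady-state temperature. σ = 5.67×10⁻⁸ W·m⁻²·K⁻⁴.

T ≈ 171 K

At steady state, absorbed solar power + internal power = radiated power.
Absorbed: α·S·A_cross = 0.24·42.7·11.10 = 113.8 W (cross-section A).
Total input = 113.8 + 146 = 259.8 W.
Radiated: εσ·A_surf·T⁴ with A_surf = 2A = 22.20 m².
T⁴ = 259.8/(0.24·5.67×10⁻⁸·22.20) = 8.598×10⁸ K⁴.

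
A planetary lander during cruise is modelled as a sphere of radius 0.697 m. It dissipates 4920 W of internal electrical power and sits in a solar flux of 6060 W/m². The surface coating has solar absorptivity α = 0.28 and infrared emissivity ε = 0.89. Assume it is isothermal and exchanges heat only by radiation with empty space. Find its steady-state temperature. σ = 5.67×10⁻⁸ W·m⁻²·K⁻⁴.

T ≈ 395 K

At steady state, absorbed solar power + internal power = radiated power.
Absorbed: α·S·A_cross = 0.28·6060·1.526 = 2590 W (cross-section πr²).
Total input = 2590 + 4920 = 7510 W.
Radiated: εσ·A_surf·T⁴ with A_surf = 4πr² = 6.105 m².
T⁴ = 7510/(0.89·5.67×10⁻⁸·6.105) = 2.438×10¹⁰ K⁴.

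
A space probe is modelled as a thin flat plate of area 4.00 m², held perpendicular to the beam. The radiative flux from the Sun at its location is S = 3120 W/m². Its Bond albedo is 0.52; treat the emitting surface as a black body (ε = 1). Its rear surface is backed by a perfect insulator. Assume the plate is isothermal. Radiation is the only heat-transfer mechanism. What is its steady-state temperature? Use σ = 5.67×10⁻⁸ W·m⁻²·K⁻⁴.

T ≈ 403 K

At equilibrium, absorbed power = emitted power.
Absorbing cross-section = A = 4.000 m²; emitting surface = A = 4.000 m² (ratio 1).
(1−a)S·A_cross = εσ·A_surf·T⁴  ⇒  T⁴ = (1−a)S/(1σ).
T⁴ = 0.480·3120/(1·5.67×10⁻⁸) = 2.641×10¹⁰ K⁴.
T = (2.641×10¹⁰)^(1/4).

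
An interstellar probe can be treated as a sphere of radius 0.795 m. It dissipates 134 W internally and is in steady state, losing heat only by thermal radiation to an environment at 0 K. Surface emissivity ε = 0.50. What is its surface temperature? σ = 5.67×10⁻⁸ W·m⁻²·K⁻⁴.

Steady state: internal power = radiated power, P = εσA T⁴.
Radiating area A = 4πr² = 7.942 m².
T⁴ = P/(εσA) = 134/(0.50·5.67×10⁻⁸·7.942) = 5.951×10⁸ K⁴.
T = (5.951×10⁸)^(1/4).

T ≈ 156 K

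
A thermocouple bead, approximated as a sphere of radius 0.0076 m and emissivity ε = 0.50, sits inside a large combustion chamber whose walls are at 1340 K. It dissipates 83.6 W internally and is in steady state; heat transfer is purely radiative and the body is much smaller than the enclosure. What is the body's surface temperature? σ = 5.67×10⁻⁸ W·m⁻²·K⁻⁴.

For a small grey body in a large enclosure, net radiated power = εσA(T⁴ − T_w⁴).
Steady state: P = εσA(T⁴ − T_w⁴) with A = 4πr² = 7.258×10⁻⁴ m².
T⁴ = P/(εσA) + T_w⁴ = 83.6/(0.50·5.67×10⁻⁸·7.258×10⁻⁴) + (1340)⁴
    = 4.063×10¹² + 3.224×10¹² = 7.287×10¹² K⁴.

T ≈ 1640 K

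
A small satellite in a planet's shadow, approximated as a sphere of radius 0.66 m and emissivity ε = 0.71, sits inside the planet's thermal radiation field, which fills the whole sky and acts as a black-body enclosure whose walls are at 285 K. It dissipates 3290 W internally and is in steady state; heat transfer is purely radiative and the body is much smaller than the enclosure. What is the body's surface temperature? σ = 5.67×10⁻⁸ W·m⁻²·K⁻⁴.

For a small grey body in a large enclosure, net radiated power = εσA(T⁴ − T_w⁴).
Steady state: P = εσA(T⁴ − T_w⁴) with A = 4πr² = 5.474 m².
T⁴ = P/(εσA) + T_w⁴ = 3290/(0.71·5.67×10⁻⁸·5.474) + (285)⁴
    = 1.493×10¹⁰ + 6.598×10⁹ = 2.153×10¹⁰ K⁴.

T ≈ 383 K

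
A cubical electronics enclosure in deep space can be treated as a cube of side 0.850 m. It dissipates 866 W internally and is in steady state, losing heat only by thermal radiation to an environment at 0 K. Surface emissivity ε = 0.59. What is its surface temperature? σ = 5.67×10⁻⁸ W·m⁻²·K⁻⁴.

T ≈ 278 K

Steady state: internal power = radiated power, P = εσA T⁴.
Radiating area A = 6L² = 4.335 m².
T⁴ = P/(εσA) = 866/(0.59·5.67×10⁻⁸·4.335) = 5.972×10⁹ K⁴.
T = (5.972×10⁹)^(1/4).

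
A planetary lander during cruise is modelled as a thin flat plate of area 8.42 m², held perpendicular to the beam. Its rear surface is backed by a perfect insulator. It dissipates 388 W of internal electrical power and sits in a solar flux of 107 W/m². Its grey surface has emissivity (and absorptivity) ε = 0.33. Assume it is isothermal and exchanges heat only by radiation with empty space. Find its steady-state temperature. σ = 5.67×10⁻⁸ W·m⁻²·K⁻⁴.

T ≈ 257 K

At steady state, absorbed solar power + internal power = radiated power.
Absorbed: α·S·A_cross = 0.33·107·8.420 = 297.3 W (cross-section A).
Total input = 297.3 + 388 = 685.3 W.
Radiated: εσ·A_surf·T⁴ with A_surf = A = 8.420 m².
T⁴ = 685.3/(0.33·5.67×10⁻⁸·8.420) = 4.350×10⁹ K⁴.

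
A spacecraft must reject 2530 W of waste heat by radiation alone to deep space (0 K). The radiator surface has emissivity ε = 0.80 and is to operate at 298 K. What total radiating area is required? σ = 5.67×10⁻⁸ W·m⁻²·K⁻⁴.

P = εσA T⁴ ⇒ A = P/(εσT⁴).
T⁴ = 7.886×10⁹ K⁴.
A = 2530/(0.80 × 5.67×10⁻⁸ × 7.886×10⁹).

A ≈ 7.07 m²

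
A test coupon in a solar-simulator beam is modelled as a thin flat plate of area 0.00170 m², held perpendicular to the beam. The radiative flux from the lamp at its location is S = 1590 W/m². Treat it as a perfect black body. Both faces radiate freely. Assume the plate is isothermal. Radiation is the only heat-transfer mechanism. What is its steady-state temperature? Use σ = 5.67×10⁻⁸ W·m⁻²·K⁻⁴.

T ≈ 344 K

At equilibrium, absorbed power = emitted power.
Absorbing cross-section = A = 0.001700 m²; emitting surface = 2A = 0.003400 m² (ratio 2).
S·A_cross = εσ·A_surf·T⁴  ⇒  T⁴ = S/(2σ).
T⁴ = 1.00·1590/(2·5.67×10⁻⁸) = 1.402×10¹⁰ K⁴.
T = (1.402×10¹⁰)^(1/4).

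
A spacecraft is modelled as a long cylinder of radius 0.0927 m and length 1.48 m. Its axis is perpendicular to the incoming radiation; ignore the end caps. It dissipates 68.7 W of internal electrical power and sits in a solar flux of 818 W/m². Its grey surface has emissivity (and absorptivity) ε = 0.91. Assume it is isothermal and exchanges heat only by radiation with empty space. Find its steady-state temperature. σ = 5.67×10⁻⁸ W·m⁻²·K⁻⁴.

At steady state, absorbed solar power + internal power = radiated power.
Absorbed: α·S·A_cross = 0.91·818·0.2744 = 204.3 W (cross-section 2rL).
Total input = 204.3 + 68.7 = 273.0 W.
Radiated: εσ·A_surf·T⁴ with A_surf = 2πrL = 0.8620 m².
T⁴ = 273.0/(0.91·5.67×10⁻⁸·0.8620) = 6.137×10⁹ K⁴.

T ≈ 280 K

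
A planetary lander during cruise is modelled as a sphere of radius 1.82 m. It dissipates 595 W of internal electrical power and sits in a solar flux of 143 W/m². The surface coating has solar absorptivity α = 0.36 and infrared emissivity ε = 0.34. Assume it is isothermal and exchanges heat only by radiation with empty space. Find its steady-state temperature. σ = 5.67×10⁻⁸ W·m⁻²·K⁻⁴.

At steady state, absorbed solar power + internal power = radiated power.
Absorbed: α·S·A_cross = 0.36·143·10.41 = 535.7 W (cross-section πr²).
Total input = 535.7 + 595 = 1131 W.
Radiated: εσ·A_surf·T⁴ with A_surf = 4πr² = 41.62 m².
T⁴ = 1131/(0.34·5.67×10⁻⁸·41.62) = 1.409×10⁹ K⁴.

T ≈ 194 K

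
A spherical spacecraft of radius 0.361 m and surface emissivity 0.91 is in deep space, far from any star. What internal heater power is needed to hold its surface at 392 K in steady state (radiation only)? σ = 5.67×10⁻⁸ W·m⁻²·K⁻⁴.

P = εσ·4πr²·T⁴.
4πr² = 1.638 m²; T⁴ = 2.361×10¹⁰ K⁴.
P = 0.91·5.67×10⁻⁸·1.638·2.361×10¹⁰.

P ≈ 2000 W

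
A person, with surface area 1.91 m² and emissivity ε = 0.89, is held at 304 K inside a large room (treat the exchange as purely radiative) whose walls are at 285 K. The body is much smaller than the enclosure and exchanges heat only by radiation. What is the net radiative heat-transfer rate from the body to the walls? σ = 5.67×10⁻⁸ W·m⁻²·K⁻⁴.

For a small grey body in a large enclosure: P_net = εσA(T_body⁴ − T_wall⁴).
A = 1.91 m²; T_body⁴ − T_wall⁴ = 8.541×10⁹ − 6.598×10⁹ = 1.943×10⁹ K⁴.
|P_net| = 0.89·5.67×10⁻⁸·1.910·1.943×10⁹.

P_net ≈ 187 W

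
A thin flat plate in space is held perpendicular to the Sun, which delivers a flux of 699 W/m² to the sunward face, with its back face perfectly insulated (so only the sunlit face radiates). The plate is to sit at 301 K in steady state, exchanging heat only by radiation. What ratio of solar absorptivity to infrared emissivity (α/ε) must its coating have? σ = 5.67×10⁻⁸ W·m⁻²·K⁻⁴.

α/ε ≈ 0.666

Balance: αS·A = εσ·1A·T⁴ ⇒ α/ε = σT⁴/S.
α/ε = 5.67×10⁻⁸·(301)⁴/699 = 5.67×10⁻⁸·8.209×10⁹/699.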